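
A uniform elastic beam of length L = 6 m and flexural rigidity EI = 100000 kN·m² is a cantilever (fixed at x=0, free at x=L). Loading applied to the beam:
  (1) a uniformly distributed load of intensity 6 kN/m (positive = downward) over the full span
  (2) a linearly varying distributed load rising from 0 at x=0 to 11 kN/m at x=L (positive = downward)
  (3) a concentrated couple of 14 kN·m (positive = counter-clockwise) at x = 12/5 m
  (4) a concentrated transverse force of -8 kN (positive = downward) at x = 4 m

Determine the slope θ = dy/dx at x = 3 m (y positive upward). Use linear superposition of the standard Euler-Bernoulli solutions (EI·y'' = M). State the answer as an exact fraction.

Load 1 — uniform load w=6 kN/m over full span:
  θ_1 = -wx(x²-3Lx+3L²)/(6EI) = -6·3·(3²-3·6·3+3·6²)/(6·100000) = -189/100000 rad
Load 2 — triangular load w₀=11 kN/m (0→w₀ over full span):
  θ_2 = (w₀Lx²/4-w₀L²x/3-w₀x⁴/(24L))/EI = (11·6·3²/4-11·6²·3/3-11·3⁴/(24·6))/100000 = -4059/1600000 rad
Load 3 — applied couple M₀=14 kN·m at a=12/5 m (b=L-a=18/5):
  θ_3 = M₀a/EI  [x>a] = 14·(12/5)/100000 = 21/62500 rad
Load 4 — point force P=-8 kN at a=4 m (b=L-a=2):
  θ_4 = -Px(2a-x)/(2EI)  [x≤a] = -(-8)·3·(2·4-3)/(2·100000) = 3/5000 rad
Superposition: θ = Σ θ_i = -27927/8000000 rad ≈ -0.003491 rad

θ(3) = -27927/8000000 rad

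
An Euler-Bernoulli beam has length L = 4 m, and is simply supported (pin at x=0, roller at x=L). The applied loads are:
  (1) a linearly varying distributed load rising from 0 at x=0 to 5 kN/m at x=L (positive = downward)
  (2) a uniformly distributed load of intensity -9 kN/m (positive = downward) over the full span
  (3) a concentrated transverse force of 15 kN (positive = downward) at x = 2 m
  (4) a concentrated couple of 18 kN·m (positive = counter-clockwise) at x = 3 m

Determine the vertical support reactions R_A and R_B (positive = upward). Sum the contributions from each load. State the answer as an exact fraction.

Load 1 — triangular load w₀=5 kN/m (0→w₀ over full span):
  R_A = w₀L/6 = 5·4/6 = 10/3 kN
  R_B = w₀L/3 = 5·4/3 = 20/3 kN
Load 2 — uniform load w=-9 kN/m over full span:
  R_A = wL/2 = (-9)·4/2 = -18 kN
  R_B = wL/2 = (-9)·4/2 = -18 kN
Load 3 — point force P=15 kN at a=2 m (b=L-a=2):
  R_A = Pb/L = 15·2/4 = 15/2 kN
  R_B = Pa/L = 15·2/4 = 15/2 kN
Load 4 — applied couple M₀=18 kN·m at a=3 m (b=L-a=1):
  R_A = M₀/L = 18/4 = 9/2 kN
  R_B = -M₀/L = -18/4 = -9/2 kN
Superposition: R_A = -8/3 kN, R_B = -25/3 kN

R_A = -8/3 kN, R_B = -25/3 kN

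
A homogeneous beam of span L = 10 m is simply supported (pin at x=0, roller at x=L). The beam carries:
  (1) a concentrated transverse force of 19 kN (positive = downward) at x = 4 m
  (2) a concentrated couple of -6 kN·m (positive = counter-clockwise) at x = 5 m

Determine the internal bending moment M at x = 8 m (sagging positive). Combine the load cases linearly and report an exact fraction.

Load 1 — point force P=19 kN at a=4 m (b=L-a=6):
  M_1 = Pa(L-x)/L  [x>a] = 19·4·(10-8)/10 = 76/5 kN·m
Load 2 — applied couple M₀=-6 kN·m at a=5 m (b=L-a=5):
  M_2 = M₀x/L - M₀  [x>a] = (-6)·8/10 - (-6) = 6/5 kN·m
Superposition: M = Σ M_i = 82/5 kN·m ≈ 16.400000 kN·m

M(8) = 82/5 kN·m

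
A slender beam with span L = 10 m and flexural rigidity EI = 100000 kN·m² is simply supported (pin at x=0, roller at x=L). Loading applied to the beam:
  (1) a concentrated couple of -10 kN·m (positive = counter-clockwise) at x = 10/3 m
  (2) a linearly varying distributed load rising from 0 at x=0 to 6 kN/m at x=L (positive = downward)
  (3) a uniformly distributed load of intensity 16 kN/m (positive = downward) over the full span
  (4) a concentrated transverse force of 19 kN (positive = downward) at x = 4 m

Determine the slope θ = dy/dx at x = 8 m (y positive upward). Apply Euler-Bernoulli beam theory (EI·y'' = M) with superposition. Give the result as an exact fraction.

θ(8) = 2051/281250 rad

Load 1 — applied couple M₀=-10 kN·m at a=10/3 m (b=L-a=20/3):
  θ_1 = (M₀x²/(2L)-M₀(x-a)+C₁)/EI  [x>a] with C₁=M₀(3b²-L²)/(6L)=-50/9 = ((-10)·8²/(2·10)-(-10)·(8-(10/3))+(-50/9))/100000 = 41/450000 rad
Load 2 — triangular load w₀=6 kN/m (0→w₀ over full span):
  θ_2 = -w₀(7L⁴-30L²x²+15x⁴)/(360LEI) = -6·(7·10⁴-30·10²·8²+15·8⁴)/(360·10·100000) = 757/750000 rad
Load 3 — uniform load w=16 kN/m over full span:
  θ_3 = -w(L³-6Lx²+4x³)/(24EI) = -16·(10³-6·10·8²+4·8³)/(24·100000) = 33/6250 rad
Load 4 — point force P=19 kN at a=4 m (b=L-a=6):
  θ_4 = -Pa(2L²-6Lx+3x²+a²)/(6LEI)  [x>a] = -19·4·(2·10²-6·10·8+3·8²+4²)/(6·10·100000) = 57/62500 rad
Superposition: θ = Σ θ_i = 2051/281250 rad ≈ 0.007292 rad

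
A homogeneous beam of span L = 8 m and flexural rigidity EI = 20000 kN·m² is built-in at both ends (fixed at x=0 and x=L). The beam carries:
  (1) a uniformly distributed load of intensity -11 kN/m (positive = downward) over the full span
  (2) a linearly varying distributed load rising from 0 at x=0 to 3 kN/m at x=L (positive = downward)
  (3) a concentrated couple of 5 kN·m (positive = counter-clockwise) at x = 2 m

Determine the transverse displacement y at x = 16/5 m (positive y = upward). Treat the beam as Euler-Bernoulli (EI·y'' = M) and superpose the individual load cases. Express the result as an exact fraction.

y(16/5) = 773583/156250000 m

Load 1 — uniform load w=-11 kN/m over full span:
  y_1 = -wx²(L-x)²/(24EI) = -(-11)·(16/5)²·(8-(16/5))²/(24·20000) = 2112/390625 m
Load 2 — triangular load w₀=3 kN/m (0→w₀ over full span):
  y_2 = -w₀x²(L-x)²(x+2L)/(120LEI) = -3·(16/5)²·(8-(16/5))²·((16/5)+2·8)/(120·8·20000) = -6912/9765625 m
Load 3 — applied couple M₀=5 kN·m at a=2 m (b=L-a=6):
  y_3 = (R_Ax³/6 - M_Ax²/2 - M₀(x-a)²/2)/EI  [x>a] with R_A=45/64, M_A=-15/16 = ((45/64)·(16/5)³/6 - (-15/16)·(16/5)²/2 - 5·((16/5)-2)²/2)/20000 = 63/250000 m
Superposition: y = Σ y_i = 773583/156250000 m ≈ 0.004951 m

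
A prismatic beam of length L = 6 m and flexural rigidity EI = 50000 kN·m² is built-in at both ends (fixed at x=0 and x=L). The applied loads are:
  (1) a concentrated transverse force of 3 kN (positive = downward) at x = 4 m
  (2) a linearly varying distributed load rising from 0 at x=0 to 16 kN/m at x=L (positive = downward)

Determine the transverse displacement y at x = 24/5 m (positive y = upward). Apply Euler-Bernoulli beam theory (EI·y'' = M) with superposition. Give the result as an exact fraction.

y(24/5) = -13346/48828125 m

Load 1 — point force P=3 kN at a=4 m (b=L-a=2):
  y_1 = -Pa²(L-x)²(3bL-(3b+a)(L-x))/(6L³EI)  [x>a] = -3·4²·(6-(24/5))²·(3·2·6-(3·2+4)·(6-(24/5)))/(6·6³·50000) = -2/78125 m
Load 2 — triangular load w₀=16 kN/m (0→w₀ over full span):
  y_2 = -w₀x²(L-x)²(x+2L)/(120LEI) = -16·(24/5)²·(6-(24/5))²·((24/5)+2·6)/(120·6·50000) = -12096/48828125 m
Superposition: y = Σ y_i = -13346/48828125 m ≈ -0.000273 m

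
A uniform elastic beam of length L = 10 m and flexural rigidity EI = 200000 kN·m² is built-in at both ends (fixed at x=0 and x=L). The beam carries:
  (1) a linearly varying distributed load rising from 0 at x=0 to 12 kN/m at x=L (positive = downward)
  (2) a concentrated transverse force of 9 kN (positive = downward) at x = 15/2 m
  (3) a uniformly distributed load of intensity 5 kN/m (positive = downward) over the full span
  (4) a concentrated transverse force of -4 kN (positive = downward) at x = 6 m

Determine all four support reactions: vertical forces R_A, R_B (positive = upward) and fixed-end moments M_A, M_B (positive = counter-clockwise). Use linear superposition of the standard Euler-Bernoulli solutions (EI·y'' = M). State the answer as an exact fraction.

R_A = 171993/4000 kN, M_A = 196909/2400 kN·m, R_B = 288007/4000 kN, M_B = -260551/2400 kN·m

Load 1 — triangular load w₀=12 kN/m (0→w₀ over full span):
  R_A = 3w₀L/20 = 3·12·10/20 = 18 kN
  M_A = w₀L²/30 = 12·10²/30 = 40 kN·m
  R_B = 7w₀L/20 = 7·12·10/20 = 42 kN
  M_B = -w₀L²/20 = -12·10²/20 = -60 kN·m
Load 2 — point force P=9 kN at a=15/2 m (b=L-a=5/2):
  R_A = Pb²(3a+b)/L³ = 9·(5/2)²·(3·(15/2)+(5/2))/10³ = 45/32 kN
  M_A = Pab²/L² = 9·(15/2)·(5/2)²/10² = 135/32 kN·m
  R_B = Pa²(a+3b)/L³ = 9·(15/2)²·((15/2)+3·(5/2))/10³ = 243/32 kN
  M_B = -Pa²b/L² = -9·(15/2)²·(5/2)/10² = -405/32 kN·m
Load 3 — uniform load w=5 kN/m over full span:
  R_A = wL/2 = 5·10/2 = 25 kN
  M_A = wL²/12 = 5·10²/12 = 125/3 kN·m
  R_B = wL/2 = 5·10/2 = 25 kN
  M_B = -wL²/12 = -5·10²/12 = -125/3 kN·m
Load 4 — point force P=-4 kN at a=6 m (b=L-a=4):
  R_A = Pb²(3a+b)/L³ = (-4)·4²·(3·6+4)/10³ = -176/125 kN
  M_A = Pab²/L² = (-4)·6·4²/10² = -96/25 kN·m
  R_B = Pa²(a+3b)/L³ = (-4)·6²·(6+3·4)/10³ = -324/125 kN
  M_B = -Pa²b/L² = -(-4)·6²·4/10² = 144/25 kN·m
Superposition: R_A = 171993/4000 kN, M_A = 196909/2400 kN·m, R_B = 288007/4000 kN, M_B = -260551/2400 kN·m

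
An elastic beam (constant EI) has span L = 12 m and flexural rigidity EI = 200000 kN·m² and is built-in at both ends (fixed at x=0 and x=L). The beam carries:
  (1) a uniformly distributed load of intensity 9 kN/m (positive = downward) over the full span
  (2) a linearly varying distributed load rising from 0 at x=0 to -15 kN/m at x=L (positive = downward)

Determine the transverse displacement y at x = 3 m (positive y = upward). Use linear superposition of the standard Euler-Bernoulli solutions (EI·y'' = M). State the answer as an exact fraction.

Load 1 — uniform load w=9 kN/m over full span:
  y_1 = -wx²(L-x)²/(24EI) = -9·3²·(12-3)²/(24·200000) = -2187/1600000 m
Load 2 — triangular load w₀=-15 kN/m (0→w₀ over full span):
  y_2 = -w₀x²(L-x)²(x+2L)/(120LEI) = -(-15)·3²·(12-3)²·(3+2·12)/(120·12·200000) = 6561/6400000 m
Superposition: y = Σ y_i = -2187/6400000 m ≈ -0.000342 m

y(3) = -2187/6400000 m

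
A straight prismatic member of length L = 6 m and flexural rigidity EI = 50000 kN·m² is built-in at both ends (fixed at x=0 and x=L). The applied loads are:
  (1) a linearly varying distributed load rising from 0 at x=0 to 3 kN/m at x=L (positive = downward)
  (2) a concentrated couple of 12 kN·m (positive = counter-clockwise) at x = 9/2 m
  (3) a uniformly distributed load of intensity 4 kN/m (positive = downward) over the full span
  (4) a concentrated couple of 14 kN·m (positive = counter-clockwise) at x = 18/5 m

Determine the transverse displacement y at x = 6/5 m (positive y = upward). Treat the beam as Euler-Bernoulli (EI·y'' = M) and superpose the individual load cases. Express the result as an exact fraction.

Load 1 — triangular load w₀=3 kN/m (0→w₀ over full span):
  y_1 = -w₀x²(L-x)²(x+2L)/(120LEI) = -3·(6/5)²·(6-(6/5))²·((6/5)+2·6)/(120·6·50000) = -1782/48828125 m
Load 2 — applied couple M₀=12 kN·m at a=9/2 m (b=L-a=3/2):
  y_2 = (R_Ax³/6 - M_Ax²/2)/EI  [x≤a] with R_A=9/4, M_A=15/4 = ((9/4)·(6/5)³/6 - (15/4)·(6/5)²/2)/50000 = -513/12500000 m
Load 3 — uniform load w=4 kN/m over full span:
  y_3 = -wx²(L-x)²/(24EI) = -4·(6/5)²·(6-(6/5))²/(24·50000) = -216/1953125 m
Load 4 — applied couple M₀=14 kN·m at a=18/5 m (b=L-a=12/5):
  y_4 = (R_Ax³/6 - M_Ax²/2)/EI  [x≤a] with R_A=84/25, M_A=112/25 = ((84/25)·(6/5)³/6 - (112/25)·(6/5)²/2)/50000 = -441/9765625 m
Superposition: y = Σ y_i = -364509/1562500000 m ≈ -0.000233 m

y(6/5) = -364509/1562500000 m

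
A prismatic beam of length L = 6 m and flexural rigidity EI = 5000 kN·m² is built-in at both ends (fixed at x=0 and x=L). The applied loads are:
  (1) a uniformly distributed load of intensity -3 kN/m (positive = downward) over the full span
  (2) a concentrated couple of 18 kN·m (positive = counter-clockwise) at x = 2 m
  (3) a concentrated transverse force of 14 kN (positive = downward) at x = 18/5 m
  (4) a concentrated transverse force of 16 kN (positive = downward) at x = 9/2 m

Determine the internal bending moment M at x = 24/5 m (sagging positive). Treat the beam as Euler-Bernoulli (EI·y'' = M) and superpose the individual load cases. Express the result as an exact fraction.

M(24/5) = 3813/1250 kN·m

Load 1 — uniform load w=-3 kN/m over full span:
  M_1 = wLx/2 - wL²/12 - wx²/2 = (-3)·6·(24/5)/2 - (-3)·6²/12 - (-3)·(24/5)²/2 = 9/25 kN·m
Load 2 — applied couple M₀=18 kN·m at a=2 m (b=L-a=4):
  M_2 = R_Ax - M_A - M₀  [x>a] with R_A=4, M_A=0 = 4·(24/5) - 0 - 18 = 6/5 kN·m
Load 3 — point force P=14 kN at a=18/5 m (b=L-a=12/5):
  M_3 = Pa²(a+3b)(L-x)/L³ - Pa²b/L²  [x>a] = 14·(18/5)²·((18/5)+3·(12/5))·(6-(24/5))/6³ - 14·(18/5)²·(12/5)/6² = -756/625 kN·m
Load 4 — point force P=16 kN at a=9/2 m (b=L-a=3/2):
  M_4 = Pa²(a+3b)(L-x)/L³ - Pa²b/L²  [x>a] = 16·(9/2)²·((9/2)+3·(3/2))·(6-(24/5))/6³ - 16·(9/2)²·(3/2)/6² = 27/10 kN·m
Superposition: M = Σ M_i = 3813/1250 kN·m ≈ 3.050400 kN·m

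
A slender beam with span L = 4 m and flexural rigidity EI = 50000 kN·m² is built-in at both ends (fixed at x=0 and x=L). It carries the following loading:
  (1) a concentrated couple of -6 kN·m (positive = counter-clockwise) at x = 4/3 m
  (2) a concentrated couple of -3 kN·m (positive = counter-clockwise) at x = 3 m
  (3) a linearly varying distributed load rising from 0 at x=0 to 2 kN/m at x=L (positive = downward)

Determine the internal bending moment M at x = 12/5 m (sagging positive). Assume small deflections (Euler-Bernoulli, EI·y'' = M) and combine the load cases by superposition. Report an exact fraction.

Load 1 — applied couple M₀=-6 kN·m at a=4/3 m (b=L-a=8/3):
  M_1 = R_Ax - M_A - M₀  [x>a] with R_A=-2, M_A=0 = (-2)·(12/5) - 0 - (-6) = 6/5 kN·m
Load 2 — applied couple M₀=-3 kN·m at a=3 m (b=L-a=1):
  M_2 = R_Ax - M_A  [x≤a] with R_A=-27/32, M_A=-15/16 = (-27/32)·(12/5) - (-15/16) = -87/80 kN·m
Load 3 — triangular load w₀=2 kN/m (0→w₀ over full span):
  M_3 = 3w₀Lx/20 - w₀L²/30 - w₀x³/(6L) = 3·2·4·(12/5)/20 - 2·4²/30 - 2·(12/5)³/(6·4) = 248/375 kN·m
Superposition: M = Σ M_i = 4643/6000 kN·m ≈ 0.773833 kN·m

M(12/5) = 4643/6000 kN·m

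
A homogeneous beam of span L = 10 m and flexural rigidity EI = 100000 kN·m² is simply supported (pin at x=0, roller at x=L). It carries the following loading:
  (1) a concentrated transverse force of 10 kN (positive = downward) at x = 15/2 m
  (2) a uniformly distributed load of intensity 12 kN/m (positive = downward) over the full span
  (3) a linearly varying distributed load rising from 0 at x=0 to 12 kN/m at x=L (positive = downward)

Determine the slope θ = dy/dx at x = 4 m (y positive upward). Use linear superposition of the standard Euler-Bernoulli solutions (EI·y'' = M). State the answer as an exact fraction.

Load 1 — point force P=10 kN at a=15/2 m (b=L-a=5/2):
  θ_1 = -Pb(L²-b²-3x²)/(6LEI)  [x≤a] = -10·(5/2)·(10²-(5/2)²-3·4²)/(6·10·100000) = -61/320000 rad
Load 2 — uniform load w=12 kN/m over full span:
  θ_2 = -w(L³-6Lx²+4x³)/(24EI) = -12·(10³-6·10·4²+4·4³)/(24·100000) = -37/25000 rad
Load 3 — triangular load w₀=12 kN/m (0→w₀ over full span):
  θ_3 = -w₀(7L⁴-30L²x²+15x⁴)/(360LEI) = -12·(7·10⁴-30·10²·4²+15·4⁴)/(360·10·100000) = -323/375000 rad
Superposition: θ = Σ θ_i = -60767/24000000 rad ≈ -0.002532 rad

θ(4) = -60767/24000000 rad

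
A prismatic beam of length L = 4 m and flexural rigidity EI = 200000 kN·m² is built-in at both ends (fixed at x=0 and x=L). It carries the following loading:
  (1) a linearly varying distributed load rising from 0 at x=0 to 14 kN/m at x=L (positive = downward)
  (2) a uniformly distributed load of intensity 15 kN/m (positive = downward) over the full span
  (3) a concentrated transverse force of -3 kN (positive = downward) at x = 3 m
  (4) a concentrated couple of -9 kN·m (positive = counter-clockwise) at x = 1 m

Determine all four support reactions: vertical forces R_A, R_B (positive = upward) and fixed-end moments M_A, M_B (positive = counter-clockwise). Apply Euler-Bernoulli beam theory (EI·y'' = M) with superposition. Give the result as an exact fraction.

R_A = 177/5 kN, M_A = 3431/120 kN·m, R_B = 248/5 kN, M_B = -1293/40 kN·m

Load 1 — triangular load w₀=14 kN/m (0→w₀ over full span):
  R_A = 3w₀L/20 = 3·14·4/20 = 42/5 kN
  M_A = w₀L²/30 = 14·4²/30 = 112/15 kN·m
  R_B = 7w₀L/20 = 7·14·4/20 = 98/5 kN
  M_B = -w₀L²/20 = -14·4²/20 = -56/5 kN·m
Load 2 — uniform load w=15 kN/m over full span:
  R_A = wL/2 = 15·4/2 = 30 kN
  M_A = wL²/12 = 15·4²/12 = 20 kN·m
  R_B = wL/2 = 15·4/2 = 30 kN
  M_B = -wL²/12 = -15·4²/12 = -20 kN·m
Load 3 — point force P=-3 kN at a=3 m (b=L-a=1):
  R_A = Pb²(3a+b)/L³ = (-3)·1²·(3·3+1)/4³ = -15/32 kN
  M_A = Pab²/L² = (-3)·3·1²/4² = -9/16 kN·m
  R_B = Pa²(a+3b)/L³ = (-3)·3²·(3+3·1)/4³ = -81/32 kN
  M_B = -Pa²b/L² = -(-3)·3²·1/4² = 27/16 kN·m
Load 4 — applied couple M₀=-9 kN·m at a=1 m (b=L-a=3):
  R_A = 6M₀ab/L³ = 6·(-9)·1·3/4³ = -81/32 kN
  M_A = M₀b(2a-b)/L² = (-9)·3·(2·1-3)/4² = 27/16 kN·m
  R_B = -6M₀ab/L³ = -6·(-9)·1·3/4³ = 81/32 kN
  M_B = M₀a(2b-a)/L² = (-9)·1·(2·3-1)/4² = -45/16 kN·m
Superposition: R_A = 177/5 kN, M_A = 3431/120 kN·m, R_B = 248/5 kN, M_B = -1293/40 kN·m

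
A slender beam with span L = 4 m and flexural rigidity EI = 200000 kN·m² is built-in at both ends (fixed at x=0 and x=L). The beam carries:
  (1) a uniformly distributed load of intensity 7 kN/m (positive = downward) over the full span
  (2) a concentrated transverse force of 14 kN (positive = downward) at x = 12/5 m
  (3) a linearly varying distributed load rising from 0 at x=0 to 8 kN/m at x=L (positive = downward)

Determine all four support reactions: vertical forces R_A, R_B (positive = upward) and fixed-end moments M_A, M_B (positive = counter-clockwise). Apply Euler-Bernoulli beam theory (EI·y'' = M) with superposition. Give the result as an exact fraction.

R_A = 2966/125 kN, M_A = 2372/125 kN·m, R_B = 4284/125 kN, M_B = -8924/375 kN·m

Load 1 — uniform load w=7 kN/m over full span:
  R_A = wL/2 = 7·4/2 = 14 kN
  M_A = wL²/12 = 7·4²/12 = 28/3 kN·m
  R_B = wL/2 = 7·4/2 = 14 kN
  M_B = -wL²/12 = -7·4²/12 = -28/3 kN·m
Load 2 — point force P=14 kN at a=12/5 m (b=L-a=8/5):
  R_A = Pb²(3a+b)/L³ = 14·(8/5)²·(3·(12/5)+(8/5))/4³ = 616/125 kN
  M_A = Pab²/L² = 14·(12/5)·(8/5)²/4² = 672/125 kN·m
  R_B = Pa²(a+3b)/L³ = 14·(12/5)²·((12/5)+3·(8/5))/4³ = 1134/125 kN
  M_B = -Pa²b/L² = -14·(12/5)²·(8/5)/4² = -1008/125 kN·m
Load 3 — triangular load w₀=8 kN/m (0→w₀ over full span):
  R_A = 3w₀L/20 = 3·8·4/20 = 24/5 kN
  M_A = w₀L²/30 = 8·4²/30 = 64/15 kN·m
  R_B = 7w₀L/20 = 7·8·4/20 = 56/5 kN
  M_B = -w₀L²/20 = -8·4²/20 = -32/5 kN·m
Superposition: R_A = 2966/125 kN, M_A = 2372/125 kN·m, R_B = 4284/125 kN, M_B = -8924/375 kN·m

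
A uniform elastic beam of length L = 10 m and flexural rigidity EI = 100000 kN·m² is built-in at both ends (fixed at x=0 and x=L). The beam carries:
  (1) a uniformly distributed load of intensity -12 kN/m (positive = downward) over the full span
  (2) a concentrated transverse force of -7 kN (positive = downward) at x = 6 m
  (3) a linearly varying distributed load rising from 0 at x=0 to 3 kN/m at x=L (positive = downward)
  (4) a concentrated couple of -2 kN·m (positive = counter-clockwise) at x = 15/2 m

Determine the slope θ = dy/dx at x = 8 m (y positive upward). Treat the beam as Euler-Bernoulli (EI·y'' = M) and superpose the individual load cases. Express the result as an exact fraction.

θ(8) = -373/390625 rad

Load 1 — uniform load w=-12 kN/m over full span:
  θ_1 = -wx(L-x)(L-2x)/(12EI) = -(-12)·8·(10-8)·(10-2·8)/(12·100000) = -3/3125 rad
Load 2 — point force P=-7 kN at a=6 m (b=L-a=4):
  θ_2 = Pa²(L-x)(2bL-(3b+a)(L-x))/(2L³EI)  [x>a] = (-7)·6²·(10-8)·(2·4·10-(3·4+6)·(10-8))/(2·10³·100000) = -693/6250000 rad
Load 3 — triangular load w₀=3 kN/m (0→w₀ over full span):
  θ_3 = -w₀(2x(L-x)(L-2x)(x+2L)+x²(L-x)²)/(120LEI) = -3·(2·8·(10-8)·(10-2·8)·(8+2·10)+8²·(10-8)²)/(120·10·100000) = 2/15625 rad
Load 4 — applied couple M₀=-2 kN·m at a=15/2 m (b=L-a=5/2):
  θ_4 = (R_Ax²/2 - M_Ax - M₀(x-a))/EI  [x>a] with R_A=-9/40, M_A=-5/8 = ((-9/40)·8²/2 - (-5/8)·8 - (-2)·(8-(15/2)))/100000 = -3/250000 rad
Superposition: θ = Σ θ_i = -373/390625 rad ≈ -0.000955 rad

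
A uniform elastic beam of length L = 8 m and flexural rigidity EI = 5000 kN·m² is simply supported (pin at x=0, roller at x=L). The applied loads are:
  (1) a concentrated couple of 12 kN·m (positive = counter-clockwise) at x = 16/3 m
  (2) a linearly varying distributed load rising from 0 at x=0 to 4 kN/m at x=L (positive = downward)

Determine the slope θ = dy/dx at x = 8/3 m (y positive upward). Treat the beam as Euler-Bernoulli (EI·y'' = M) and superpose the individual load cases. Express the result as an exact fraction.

θ(8/3) = -4138/759375 rad

Load 1 — applied couple M₀=12 kN·m at a=16/3 m (b=L-a=8/3):
  θ_1 = (M₀x²/(2L)+C₁)/EI  [x≤a] with C₁=M₀(3b²-L²)/(6L)=-32/3 = (12·(8/3)²/(2·8)+(-32/3))/5000 = -2/1875 rad
Load 2 — triangular load w₀=4 kN/m (0→w₀ over full span):
  θ_2 = -w₀(7L⁴-30L²x²+15x⁴)/(360LEI) = -4·(7·8⁴-30·8²·(8/3)²+15·(8/3)⁴)/(360·8·5000) = -3328/759375 rad
Superposition: θ = Σ θ_i = -4138/759375 rad ≈ -0.005449 rad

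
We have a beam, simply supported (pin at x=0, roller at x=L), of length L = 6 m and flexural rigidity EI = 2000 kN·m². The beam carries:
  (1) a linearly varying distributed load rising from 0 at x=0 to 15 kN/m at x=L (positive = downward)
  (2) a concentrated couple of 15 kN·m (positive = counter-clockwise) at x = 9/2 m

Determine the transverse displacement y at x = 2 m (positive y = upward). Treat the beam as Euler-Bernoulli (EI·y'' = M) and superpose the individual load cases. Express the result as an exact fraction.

y(2) = -613/9600 m

Load 1 — triangular load w₀=15 kN/m (0→w₀ over full span):
  y_1 = -w₀x(7L⁴-10L²x²+3x⁴)/(360LEI) = -15·2·(7·6⁴-10·6²·2²+3·2⁴)/(360·6·2000) = -4/75 m
Load 2 — applied couple M₀=15 kN·m at a=9/2 m (b=L-a=3/2):
  y_2 = (M₀x³/(6L)+C₁x)/EI  [x≤a] with C₁=M₀(3b²-L²)/(6L)=-195/16 = (15·2³/(6·6)+(-195/16)·2)/2000 = -101/9600 m
Superposition: y = Σ y_i = -613/9600 m ≈ -0.063854 m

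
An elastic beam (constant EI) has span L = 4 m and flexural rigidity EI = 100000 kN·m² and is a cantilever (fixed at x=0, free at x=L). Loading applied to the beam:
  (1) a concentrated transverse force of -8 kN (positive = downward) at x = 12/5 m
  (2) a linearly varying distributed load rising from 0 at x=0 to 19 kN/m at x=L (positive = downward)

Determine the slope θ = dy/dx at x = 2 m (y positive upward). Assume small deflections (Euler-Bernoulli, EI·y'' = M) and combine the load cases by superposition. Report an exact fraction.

Load 1 — point force P=-8 kN at a=12/5 m (b=L-a=8/5):
  θ_1 = -Px(2a-x)/(2EI)  [x≤a] = -(-8)·2·(2·(12/5)-2)/(2·100000) = 7/31250 rad
Load 2 — triangular load w₀=19 kN/m (0→w₀ over full span):
  θ_2 = (w₀Lx²/4-w₀L²x/3-w₀x⁴/(24L))/EI = (19·4·2²/4-19·4²·2/3-19·2⁴/(24·4))/100000 = -779/600000 rad
Superposition: θ = Σ θ_i = -3223/3000000 rad ≈ -0.001074 rad

θ(2) = -3223/3000000 rad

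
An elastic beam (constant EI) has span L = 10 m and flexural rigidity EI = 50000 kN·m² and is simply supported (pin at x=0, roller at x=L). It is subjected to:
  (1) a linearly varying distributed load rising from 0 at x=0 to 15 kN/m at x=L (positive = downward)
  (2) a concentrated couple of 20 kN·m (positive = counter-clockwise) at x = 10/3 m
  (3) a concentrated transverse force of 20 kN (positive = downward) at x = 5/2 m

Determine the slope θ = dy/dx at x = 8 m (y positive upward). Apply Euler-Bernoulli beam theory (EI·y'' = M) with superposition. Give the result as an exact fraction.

θ(8) = 21761/3600000 rad

Load 1 — triangular load w₀=15 kN/m (0→w₀ over full span):
  θ_1 = -w₀(7L⁴-30L²x²+15x⁴)/(360LEI) = -15·(7·10⁴-30·10²·8²+15·8⁴)/(360·10·50000) = 757/150000 rad
Load 2 — applied couple M₀=20 kN·m at a=10/3 m (b=L-a=20/3):
  θ_2 = (M₀x²/(2L)-M₀(x-a)+C₁)/EI  [x>a] with C₁=M₀(3b²-L²)/(6L)=100/9 = (20·8²/(2·10)-20·(8-(10/3))+(100/9))/50000 = -41/112500 rad
Load 3 — point force P=20 kN at a=5/2 m (b=L-a=15/2):
  θ_3 = -Pa(2L²-6Lx+3x²+a²)/(6LEI)  [x>a] = -20·(5/2)·(2·10²-6·10·8+3·8²+(5/2)²)/(6·10·50000) = 109/80000 rad
Superposition: θ = Σ θ_i = 21761/3600000 rad ≈ 0.006045 rad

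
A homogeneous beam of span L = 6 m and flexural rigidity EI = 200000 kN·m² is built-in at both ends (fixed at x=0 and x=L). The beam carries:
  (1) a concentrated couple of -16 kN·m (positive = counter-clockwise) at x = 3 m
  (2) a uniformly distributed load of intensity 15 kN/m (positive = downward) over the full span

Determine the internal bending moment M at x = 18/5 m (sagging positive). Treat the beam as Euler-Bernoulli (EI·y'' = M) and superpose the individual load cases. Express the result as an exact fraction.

M(18/5) = 127/5 kN·m

Load 1 — applied couple M₀=-16 kN·m at a=3 m (b=L-a=3):
  M_1 = R_Ax - M_A - M₀  [x>a] with R_A=-4, M_A=-4 = (-4)·(18/5) - (-4) - (-16) = 28/5 kN·m
Load 2 — uniform load w=15 kN/m over full span:
  M_2 = wLx/2 - wL²/12 - wx²/2 = 15·6·(18/5)/2 - 15·6²/12 - 15·(18/5)²/2 = 99/5 kN·m
Superposition: M = Σ M_i = 127/5 kN·m ≈ 25.400000 kN·m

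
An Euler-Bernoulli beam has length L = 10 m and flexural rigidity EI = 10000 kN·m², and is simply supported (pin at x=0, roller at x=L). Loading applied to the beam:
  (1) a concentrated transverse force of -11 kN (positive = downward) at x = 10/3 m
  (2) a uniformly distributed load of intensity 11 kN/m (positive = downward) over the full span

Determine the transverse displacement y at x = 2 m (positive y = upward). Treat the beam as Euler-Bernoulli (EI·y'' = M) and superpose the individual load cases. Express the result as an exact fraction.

y(2) = -7337/101250 m

Load 1 — point force P=-11 kN at a=10/3 m (b=L-a=20/3):
  y_1 = -Pbx(L²-b²-x²)/(6LEI)  [x≤a] = -(-11)·(20/3)·2·(10²-(20/3)²-2²)/(6·10·10000) = 638/50625 m
Load 2 — uniform load w=11 kN/m over full span:
  y_2 = -wx(L³-2Lx²+x³)/(24EI) = -11·2·(10³-2·10·2²+2³)/(24·10000) = -319/3750 m
Superposition: y = Σ y_i = -7337/101250 m ≈ -0.072464 m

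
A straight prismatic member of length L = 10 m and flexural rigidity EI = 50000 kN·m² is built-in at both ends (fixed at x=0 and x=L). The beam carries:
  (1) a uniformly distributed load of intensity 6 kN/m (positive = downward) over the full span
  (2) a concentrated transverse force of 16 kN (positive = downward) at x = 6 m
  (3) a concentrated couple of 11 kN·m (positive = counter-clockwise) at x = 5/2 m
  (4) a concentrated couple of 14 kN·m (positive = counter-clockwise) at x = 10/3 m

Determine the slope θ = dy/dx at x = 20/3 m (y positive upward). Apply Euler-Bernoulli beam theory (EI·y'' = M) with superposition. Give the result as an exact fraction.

Load 1 — uniform load w=6 kN/m over full span:
  θ_1 = -wx(L-x)(L-2x)/(12EI) = -6·(20/3)·(10-(20/3))·(10-2·(20/3))/(12·50000) = 1/1350 rad
Load 2 — point force P=16 kN at a=6 m (b=L-a=4):
  θ_2 = Pa²(L-x)(2bL-(3b+a)(L-x))/(2L³EI)  [x>a] = 16·6²·(10-(20/3))·(2·4·10-(3·4+6)·(10-(20/3)))/(2·10³·50000) = 6/15625 rad
Load 3 — applied couple M₀=11 kN·m at a=5/2 m (b=L-a=15/2):
  θ_3 = (R_Ax²/2 - M_Ax - M₀(x-a))/EI  [x>a] with R_A=99/80, M_A=-33/16 = ((99/80)·(20/3)²/2 - (-33/16)·(20/3) - 11·((20/3)-(5/2)))/50000 = -11/120000 rad
Load 4 — applied couple M₀=14 kN·m at a=10/3 m (b=L-a=20/3):
  θ_4 = (R_Ax²/2 - M_Ax - M₀(x-a))/EI  [x>a] with R_A=28/15, M_A=0 = ((28/15)·(20/3)²/2 - 0·(20/3) - 14·((20/3)-(10/3)))/50000 = -7/67500 rad
Superposition: θ = Σ θ_i = 25093/27000000 rad ≈ 0.000929 rad

θ(20/3) = 25093/27000000 rad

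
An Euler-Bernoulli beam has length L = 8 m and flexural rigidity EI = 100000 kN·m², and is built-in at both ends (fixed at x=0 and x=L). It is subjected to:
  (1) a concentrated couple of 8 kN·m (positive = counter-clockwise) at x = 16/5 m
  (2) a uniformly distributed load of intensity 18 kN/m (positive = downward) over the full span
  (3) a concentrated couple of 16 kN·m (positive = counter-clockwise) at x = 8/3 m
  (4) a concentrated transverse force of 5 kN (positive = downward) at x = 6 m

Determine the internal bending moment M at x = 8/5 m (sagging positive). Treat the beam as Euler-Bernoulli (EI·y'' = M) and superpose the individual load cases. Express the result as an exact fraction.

Load 1 — applied couple M₀=8 kN·m at a=16/5 m (b=L-a=24/5):
  M_1 = R_Ax - M_A  [x≤a] with R_A=36/25, M_A=24/25 = (36/25)·(8/5) - (24/25) = 168/125 kN·m
Load 2 — uniform load w=18 kN/m over full span:
  M_2 = wLx/2 - wL²/12 - wx²/2 = 18·8·(8/5)/2 - 18·8²/12 - 18·(8/5)²/2 = -96/25 kN·m
Load 3 — applied couple M₀=16 kN·m at a=8/3 m (b=L-a=16/3):
  M_3 = R_Ax - M_A  [x≤a] with R_A=8/3, M_A=0 = (8/3)·(8/5) - 0 = 64/15 kN·m
Load 4 — point force P=5 kN at a=6 m (b=L-a=2):
  M_4 = Pb²(3a+b)x/L³ - Pab²/L²  [x≤a] = 5·2²·(3·6+2)·(8/5)/8³ - 5·6·2²/8² = -5/8 kN·m
Superposition: M = Σ M_i = 3437/3000 kN·m ≈ 1.145667 kN·m

M(8/5) = 3437/3000 kN·m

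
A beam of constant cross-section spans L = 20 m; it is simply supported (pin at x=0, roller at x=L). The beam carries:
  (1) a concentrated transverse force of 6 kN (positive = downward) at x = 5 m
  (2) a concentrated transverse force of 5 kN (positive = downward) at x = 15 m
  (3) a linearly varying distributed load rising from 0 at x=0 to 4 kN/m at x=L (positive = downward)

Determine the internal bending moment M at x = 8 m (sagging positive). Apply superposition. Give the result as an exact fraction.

M(8) = 588/5 kN·m

Load 1 — point force P=6 kN at a=5 m (b=L-a=15):
  M_1 = Pa(L-x)/L  [x>a] = 6·5·(20-8)/20 = 18 kN·m
Load 2 — point force P=5 kN at a=15 m (b=L-a=5):
  M_2 = Pbx/L  [x≤a] = 5·5·8/20 = 10 kN·m
Load 3 — triangular load w₀=4 kN/m (0→w₀ over full span):
  M_3 = w₀Lx/6 - w₀x³/(6L) = 4·20·8/6 - 4·8³/(6·20) = 448/5 kN·m
Superposition: M = Σ M_i = 588/5 kN·m ≈ 117.600000 kN·m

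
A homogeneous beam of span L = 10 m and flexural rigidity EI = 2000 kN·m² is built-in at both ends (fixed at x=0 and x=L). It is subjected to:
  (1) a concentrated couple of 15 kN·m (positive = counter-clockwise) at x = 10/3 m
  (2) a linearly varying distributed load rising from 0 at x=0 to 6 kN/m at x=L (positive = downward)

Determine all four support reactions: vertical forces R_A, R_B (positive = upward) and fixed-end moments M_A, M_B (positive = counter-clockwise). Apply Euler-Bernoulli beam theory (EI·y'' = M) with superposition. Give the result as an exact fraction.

R_A = 11 kN, M_A = 20 kN·m, R_B = 19 kN, M_B = -25 kN·m

Load 1 — applied couple M₀=15 kN·m at a=10/3 m (b=L-a=20/3):
  R_A = 6M₀ab/L³ = 6·15·(10/3)·(20/3)/10³ = 2 kN
  M_A = M₀b(2a-b)/L² = 15·(20/3)·(2·(10/3)-(20/3))/10² = 0 kN·m
  R_B = -6M₀ab/L³ = -6·15·(10/3)·(20/3)/10³ = -2 kN
  M_B = M₀a(2b-a)/L² = 15·(10/3)·(2·(20/3)-(10/3))/10² = 5 kN·m
Load 2 — triangular load w₀=6 kN/m (0→w₀ over full span):
  R_A = 3w₀L/20 = 3·6·10/20 = 9 kN
  M_A = w₀L²/30 = 6·10²/30 = 20 kN·m
  R_B = 7w₀L/20 = 7·6·10/20 = 21 kN
  M_B = -w₀L²/20 = -6·10²/20 = -30 kN·m
Superposition: R_A = 11 kN, M_A = 20 kN·m, R_B = 19 kN, M_B = -25 kN·m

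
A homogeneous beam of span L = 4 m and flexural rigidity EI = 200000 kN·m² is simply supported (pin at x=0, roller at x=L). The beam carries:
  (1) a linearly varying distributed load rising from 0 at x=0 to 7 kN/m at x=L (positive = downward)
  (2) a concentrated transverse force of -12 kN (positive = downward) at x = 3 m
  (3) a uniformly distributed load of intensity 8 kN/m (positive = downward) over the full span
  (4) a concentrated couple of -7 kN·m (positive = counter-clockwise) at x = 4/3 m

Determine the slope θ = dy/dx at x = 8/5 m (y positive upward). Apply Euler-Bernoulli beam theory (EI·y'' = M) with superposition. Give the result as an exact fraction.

Load 1 — triangular load w₀=7 kN/m (0→w₀ over full span):
  θ_1 = -w₀(7L⁴-30L²x²+15x⁴)/(360LEI) = -7·(7·4⁴-30·4²·(8/5)²+15·(8/5)⁴)/(360·4·200000) = -2261/140625000 rad
Load 2 — point force P=-12 kN at a=3 m (b=L-a=1):
  θ_2 = -Pb(L²-b²-3x²)/(6LEI)  [x≤a] = -(-12)·1·(4²-1²-3·(8/5)²)/(6·4·200000) = 183/10000000 rad
Load 3 — uniform load w=8 kN/m over full span:
  θ_3 = -w(L³-6Lx²+4x³)/(24EI) = -8·(4³-6·4·(8/5)²+4·(8/5)³)/(24·200000) = -37/1171875 rad
Load 4 — applied couple M₀=-7 kN·m at a=4/3 m (b=L-a=8/3):
  θ_4 = (M₀x²/(2L)-M₀(x-a)+C₁)/EI  [x>a] with C₁=M₀(3b²-L²)/(6L)=-14/9 = ((-7)·(8/5)²/(2·4)-(-7)·((8/5)-(4/3))+(-14/9))/200000 = -217/22500000 rad
Superposition: θ = Σ θ_i = -9749/250000000 rad ≈ -0.000039 rad

θ(8/5) = -9749/250000000 rad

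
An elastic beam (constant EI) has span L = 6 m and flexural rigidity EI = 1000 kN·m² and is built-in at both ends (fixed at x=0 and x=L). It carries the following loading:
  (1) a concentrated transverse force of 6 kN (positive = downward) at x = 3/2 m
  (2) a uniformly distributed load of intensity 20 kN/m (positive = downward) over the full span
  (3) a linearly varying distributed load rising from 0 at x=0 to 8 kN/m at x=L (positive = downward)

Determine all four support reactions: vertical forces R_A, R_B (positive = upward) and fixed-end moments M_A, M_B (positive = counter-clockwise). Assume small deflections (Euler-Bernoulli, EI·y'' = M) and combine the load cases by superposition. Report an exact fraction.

Load 1 — point force P=6 kN at a=3/2 m (b=L-a=9/2):
  R_A = Pb²(3a+b)/L³ = 6·(9/2)²·(3·(3/2)+(9/2))/6³ = 81/16 kN
  M_A = Pab²/L² = 6·(3/2)·(9/2)²/6² = 81/16 kN·m
  R_B = Pa²(a+3b)/L³ = 6·(3/2)²·((3/2)+3·(9/2))/6³ = 15/16 kN
  M_B = -Pa²b/L² = -6·(3/2)²·(9/2)/6² = -27/16 kN·m
Load 2 — uniform load w=20 kN/m over full span:
  R_A = wL/2 = 20·6/2 = 60 kN
  M_A = wL²/12 = 20·6²/12 = 60 kN·m
  R_B = wL/2 = 20·6/2 = 60 kN
  M_B = -wL²/12 = -20·6²/12 = -60 kN·m
Load 3 — triangular load w₀=8 kN/m (0→w₀ over full span):
  R_A = 3w₀L/20 = 3·8·6/20 = 36/5 kN
  M_A = w₀L²/30 = 8·6²/30 = 48/5 kN·m
  R_B = 7w₀L/20 = 7·8·6/20 = 84/5 kN
  M_B = -w₀L²/20 = -8·6²/20 = -72/5 kN·m
Superposition: R_A = 5781/80 kN, M_A = 5973/80 kN·m, R_B = 6219/80 kN, M_B = -6087/80 kN·m

R_A = 5781/80 kN, M_A = 5973/80 kN·m, R_B = 6219/80 kN, M_B = -6087/80 kN·m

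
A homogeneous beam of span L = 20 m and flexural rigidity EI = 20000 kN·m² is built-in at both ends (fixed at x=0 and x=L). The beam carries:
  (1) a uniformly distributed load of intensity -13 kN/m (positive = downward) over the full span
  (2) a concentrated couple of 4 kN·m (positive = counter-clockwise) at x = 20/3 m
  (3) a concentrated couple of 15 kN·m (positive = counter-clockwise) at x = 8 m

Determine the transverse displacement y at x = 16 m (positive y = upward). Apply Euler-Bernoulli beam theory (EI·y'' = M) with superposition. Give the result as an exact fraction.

y(16) = 15844/140625 m

Load 1 — uniform load w=-13 kN/m over full span:
  y_1 = -wx²(L-x)²/(24EI) = -(-13)·16²·(20-16)²/(24·20000) = 208/1875 m
Load 2 — applied couple M₀=4 kN·m at a=20/3 m (b=L-a=40/3):
  y_2 = (R_Ax³/6 - M_Ax²/2 - M₀(x-a)²/2)/EI  [x>a] with R_A=4/15, M_A=0 = ((4/15)·16³/6 - 0·16²/2 - 4·(16-(20/3))²/2)/20000 = 11/28125 m
Load 3 — applied couple M₀=15 kN·m at a=8 m (b=L-a=12):
  y_3 = (R_Ax³/6 - M_Ax²/2 - M₀(x-a)²/2)/EI  [x>a] with R_A=27/25, M_A=9/5 = ((27/25)·16³/6 - (9/5)·16²/2 - 15·(16-8)²/2)/20000 = 21/15625 m
Superposition: y = Σ y_i = 15844/140625 m ≈ 0.112668 m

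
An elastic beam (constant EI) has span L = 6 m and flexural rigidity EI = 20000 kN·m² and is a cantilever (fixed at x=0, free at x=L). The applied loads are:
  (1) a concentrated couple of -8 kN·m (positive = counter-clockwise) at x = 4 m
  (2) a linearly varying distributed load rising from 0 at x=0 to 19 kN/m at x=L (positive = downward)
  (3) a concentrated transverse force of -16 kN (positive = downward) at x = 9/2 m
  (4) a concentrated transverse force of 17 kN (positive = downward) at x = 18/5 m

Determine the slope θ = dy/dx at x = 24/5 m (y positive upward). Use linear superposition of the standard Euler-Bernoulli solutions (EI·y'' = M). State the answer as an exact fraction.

θ(24/5) = -19061/781250 rad

Load 1 — applied couple M₀=-8 kN·m at a=4 m (b=L-a=2):
  θ_1 = M₀a/EI  [x>a] = (-8)·4/20000 = -1/625 rad
Load 2 — triangular load w₀=19 kN/m (0→w₀ over full span):
  θ_2 = (w₀Lx²/4-w₀L²x/3-w₀x⁴/(24L))/EI = (19·6·(24/5)²/4-19·6²·(24/5)/3-19·(24/5)⁴/(24·6))/20000 = -9918/390625 rad
Load 3 — point force P=-16 kN at a=9/2 m (b=L-a=3/2):
  θ_3 = -Pa²/(2EI)  [x>a] = -(-16)·(9/2)²/(2·20000) = 81/10000 rad
Load 4 — point force P=17 kN at a=18/5 m (b=L-a=12/5):
  θ_4 = -Pa²/(2EI)  [x>a] = -17·(18/5)²/(2·20000) = -1377/250000 rad
Superposition: θ = Σ θ_i = -19061/781250 rad ≈ -0.024398 rad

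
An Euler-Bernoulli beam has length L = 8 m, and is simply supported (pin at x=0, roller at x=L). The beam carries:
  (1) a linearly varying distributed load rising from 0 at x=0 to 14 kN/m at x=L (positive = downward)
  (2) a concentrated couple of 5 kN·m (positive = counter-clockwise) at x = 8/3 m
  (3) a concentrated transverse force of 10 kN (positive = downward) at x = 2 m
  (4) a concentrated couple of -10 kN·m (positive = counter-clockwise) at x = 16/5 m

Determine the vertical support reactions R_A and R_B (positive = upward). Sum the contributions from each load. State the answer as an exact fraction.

Load 1 — triangular load w₀=14 kN/m (0→w₀ over full span):
  R_A = w₀L/6 = 14·8/6 = 56/3 kN
  R_B = w₀L/3 = 14·8/3 = 112/3 kN
Load 2 — applied couple M₀=5 kN·m at a=8/3 m (b=L-a=16/3):
  R_A = M₀/L = 5/8 kN
  R_B = -M₀/L = -5/8 kN
Load 3 — point force P=10 kN at a=2 m (b=L-a=6):
  R_A = Pb/L = 10·6/8 = 15/2 kN
  R_B = Pa/L = 10·2/8 = 5/2 kN
Load 4 — applied couple M₀=-10 kN·m at a=16/5 m (b=L-a=24/5):
  R_A = M₀/L = (-10)/8 = -5/4 kN
  R_B = -M₀/L = -(-10)/8 = 5/4 kN
Superposition: R_A = 613/24 kN, R_B = 971/24 kN

R_A = 613/24 kN, R_B = 971/24 kN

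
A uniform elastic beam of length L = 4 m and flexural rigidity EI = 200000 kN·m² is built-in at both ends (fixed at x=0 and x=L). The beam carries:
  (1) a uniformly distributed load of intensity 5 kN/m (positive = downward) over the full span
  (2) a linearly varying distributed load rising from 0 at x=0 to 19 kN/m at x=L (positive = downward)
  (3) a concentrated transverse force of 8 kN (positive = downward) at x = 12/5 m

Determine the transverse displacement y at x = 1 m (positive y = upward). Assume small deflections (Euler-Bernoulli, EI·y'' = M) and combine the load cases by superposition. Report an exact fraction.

y(1) = -2951/96000000 m

Load 1 — uniform load w=5 kN/m over full span:
  y_1 = -wx²(L-x)²/(24EI) = -5·1²·(4-1)²/(24·200000) = -3/320000 m
Load 2 — triangular load w₀=19 kN/m (0→w₀ over full span):
  y_2 = -w₀x²(L-x)²(x+2L)/(120LEI) = -19·1²·(4-1)²·(1+2·4)/(120·4·200000) = -513/32000000 m
Load 3 — point force P=8 kN at a=12/5 m (b=L-a=8/5):
  y_3 = -Pb²x²(3aL-(3a+b)x)/(6L³EI)  [x≤a] = -8·(8/5)²·1²·(3·(12/5)·4-(3·(12/5)+(8/5))·1)/(6·4³·200000) = -1/187500 m
Superposition: y = Σ y_i = -2951/96000000 m ≈ -0.000031 m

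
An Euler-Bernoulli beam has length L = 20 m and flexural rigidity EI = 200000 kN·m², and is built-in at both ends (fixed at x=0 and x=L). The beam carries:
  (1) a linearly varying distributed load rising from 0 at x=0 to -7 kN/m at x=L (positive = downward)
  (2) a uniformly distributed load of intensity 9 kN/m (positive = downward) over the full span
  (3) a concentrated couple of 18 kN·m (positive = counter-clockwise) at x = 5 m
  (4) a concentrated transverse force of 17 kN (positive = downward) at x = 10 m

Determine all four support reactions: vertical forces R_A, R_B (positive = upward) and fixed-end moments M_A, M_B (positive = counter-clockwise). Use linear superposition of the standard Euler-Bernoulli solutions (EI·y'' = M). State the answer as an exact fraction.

Load 1 — triangular load w₀=-7 kN/m (0→w₀ over full span):
  R_A = 3w₀L/20 = 3·(-7)·20/20 = -21 kN
  M_A = w₀L²/30 = (-7)·20²/30 = -280/3 kN·m
  R_B = 7w₀L/20 = 7·(-7)·20/20 = -49 kN
  M_B = -w₀L²/20 = -(-7)·20²/20 = 140 kN·m
Load 2 — uniform load w=9 kN/m over full span:
  R_A = wL/2 = 9·20/2 = 90 kN
  M_A = wL²/12 = 9·20²/12 = 300 kN·m
  R_B = wL/2 = 9·20/2 = 90 kN
  M_B = -wL²/12 = -9·20²/12 = -300 kN·m
Load 3 — applied couple M₀=18 kN·m at a=5 m (b=L-a=15):
  R_A = 6M₀ab/L³ = 6·18·5·15/20³ = 81/80 kN
  M_A = M₀b(2a-b)/L² = 18·15·(2·5-15)/20² = -27/8 kN·m
  R_B = -6M₀ab/L³ = -6·18·5·15/20³ = -81/80 kN
  M_B = M₀a(2b-a)/L² = 18·5·(2·15-5)/20² = 45/8 kN·m
Load 4 — point force P=17 kN at a=10 m (b=L-a=10):
  R_A = Pb²(3a+b)/L³ = 17·10²·(3·10+10)/20³ = 17/2 kN
  M_A = Pab²/L² = 17·10·10²/20² = 85/2 kN·m
  R_B = Pa²(a+3b)/L³ = 17·10²·(10+3·10)/20³ = 17/2 kN
  M_B = -Pa²b/L² = -17·10²·10/20² = -85/2 kN·m
Superposition: R_A = 6281/80 kN, M_A = 5899/24 kN·m, R_B = 3879/80 kN, M_B = -1575/8 kN·m

R_A = 6281/80 kN, M_A = 5899/24 kN·m, R_B = 3879/80 kN, M_B = -1575/8 kN·m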